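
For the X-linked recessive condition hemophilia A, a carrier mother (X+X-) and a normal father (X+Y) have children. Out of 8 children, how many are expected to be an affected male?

Cross: X+X- × X+Y
Offspring: 1 X+X+, 1 X+Y, 1 X+X-, 1 X-Y
Probability of an affected male: 1/4
Expected count = 1/4 × 8 = 2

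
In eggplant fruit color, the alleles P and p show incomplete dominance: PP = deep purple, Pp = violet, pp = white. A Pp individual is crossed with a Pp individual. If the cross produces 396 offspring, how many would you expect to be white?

Punnett square for Pp × Pp:
Offspring genotypes: 1 PP, 2 Pp, 1 pp
Phenotype counts: 1 deep purple, 2 violet, 1 white
white: 1 out of 4 → fraction 1/4
Expected count = 1/4 × 396 = 99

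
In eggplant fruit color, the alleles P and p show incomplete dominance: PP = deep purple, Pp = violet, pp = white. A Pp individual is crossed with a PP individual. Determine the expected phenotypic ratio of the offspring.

Punnett square for Pp × PP:
Offspring genotypes: 2 PP, 2 Pp
Phenotype counts: 2 deep purple, 2 violet
Ratio: 1 deep purple : 1 violet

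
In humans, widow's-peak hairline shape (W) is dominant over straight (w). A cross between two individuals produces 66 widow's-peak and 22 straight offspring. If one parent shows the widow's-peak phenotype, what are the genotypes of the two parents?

Observed offspring: 66 widow's-peak, 22 straight
The observed ratio simplifies to 3:1. Straight (ww) offspring appear, so each parent must contribute one w allele. The parent stated to show widow's-peak carries W, so it is Ww. The other parent is then either Ww or ww: Ww × ww would give a 1:1 split, whereas Ww × Ww gives 3:1 — matching the data. So both parents are heterozygous (Ww × Ww).
Parent genotypes: Ww × Ww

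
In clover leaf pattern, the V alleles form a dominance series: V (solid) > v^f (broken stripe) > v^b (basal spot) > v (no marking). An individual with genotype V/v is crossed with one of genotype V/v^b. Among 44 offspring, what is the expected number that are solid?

Cross: V/v × V/v^b
Allele dominance: V > v^f > v^b > v
Offspring genotypes: 1 V/V, 1 V/v^b, 1 V/v, 1 v^b/v
Phenotype counts: 3 solid, 1 basal spot
solid: 3 out of 4 → fraction 3/4
Expected count = 3/4 × 44 = 33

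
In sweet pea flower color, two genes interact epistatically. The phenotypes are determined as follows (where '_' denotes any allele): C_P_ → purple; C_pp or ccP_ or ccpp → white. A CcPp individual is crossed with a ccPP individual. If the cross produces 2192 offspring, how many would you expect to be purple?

Cross: CcPp × ccPP — consider each gene separately:
C gene: Cc × cc → 2 Cc, 2 cc → 2 C_ : 2 cc (out of 4)
P gene: Pp × PP → 2 PP, 2 Pp → 4 P_ (out of 4)
Genotype classes (out of 4 × 4 = 16): C_P_ = 2×4 = 8; ccP_ = 2×4 = 8
Apply the phenotype rules: C_P_ (8) → purple; ccP_ (8) → white
Phenotype counts (out of 16): 8 purple, 8 white
purple: 8 out of 16 → fraction 1/2
Expected count = 1/2 × 2192 = 1096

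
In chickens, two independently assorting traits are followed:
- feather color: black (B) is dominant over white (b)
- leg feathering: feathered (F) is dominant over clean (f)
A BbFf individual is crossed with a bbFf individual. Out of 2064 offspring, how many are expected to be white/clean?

Dihybrid cross BbFf × bbFf — consider each gene separately:
feather color: Bb × bb → 2 Bb, 2 bb → 2 B_ : 2 bb (out of 4)
leg feathering: Ff × Ff → 1 FF, 2 Ff, 1 ff → 3 F_ : 1 ff (out of 4)
Combine (counts out of 4 × 4 = 16): black/feathered (B_F_) = 2×3 = 6; black/clean (B_ff) = 2×1 = 2; white/feathered (bbF_) = 2×3 = 6; white/clean (bbff) = 2×1 = 2
Phenotype counts (out of 16): 6 black/feathered, 2 black/clean, 6 white/feathered, 2 white/clean
white/clean: 2 out of 16 → fraction 1/8
Expected count = 1/8 × 2064 = 258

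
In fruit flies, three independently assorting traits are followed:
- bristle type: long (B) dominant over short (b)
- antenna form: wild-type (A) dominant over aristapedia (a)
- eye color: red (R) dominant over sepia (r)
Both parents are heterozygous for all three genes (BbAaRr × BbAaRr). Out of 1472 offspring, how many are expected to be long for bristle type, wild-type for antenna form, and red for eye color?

Trihybrid cross: BbAaRr × BbAaRr
Each trait segregates independently with a 3:1 phenotypic ratio, so each gene contributes 3/4 (dominant) or 1/4 (recessive).
Target: long (bristle type), wild-type (antenna form), red (eye color)
Probability = product of independent per-trait probabilities
= 3/4 × 3/4 × 3/4 = 27/64
Expected count = 27/64 × 1472 = 621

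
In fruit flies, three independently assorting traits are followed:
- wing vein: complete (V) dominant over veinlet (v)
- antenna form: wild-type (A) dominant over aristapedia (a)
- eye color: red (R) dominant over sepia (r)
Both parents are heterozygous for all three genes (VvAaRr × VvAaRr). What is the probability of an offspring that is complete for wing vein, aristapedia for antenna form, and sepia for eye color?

Trihybrid cross: VvAaRr × VvAaRr
Each trait segregates independently with a 3:1 phenotypic ratio, so each gene contributes 3/4 (dominant) or 1/4 (recessive).
Target: complete (wing vein), aristapedia (antenna form), sepia (eye color)
Probability = product of independent per-trait probabilities
= 3/4 × 1/4 × 1/4 = 3/64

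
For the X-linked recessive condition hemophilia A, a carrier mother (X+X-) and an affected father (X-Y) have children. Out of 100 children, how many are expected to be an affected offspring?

Cross: X+X- × X-Y
Offspring: 1 X+X-, 1 X+Y, 1 X-X-, 1 X-Y
Probability of an affected offspring: 2/4 = 1/2
Expected count = 1/2 × 100 = 50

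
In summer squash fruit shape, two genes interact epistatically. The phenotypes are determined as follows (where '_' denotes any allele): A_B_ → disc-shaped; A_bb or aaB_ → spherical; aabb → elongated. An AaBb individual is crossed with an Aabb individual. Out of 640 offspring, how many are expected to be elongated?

Cross: AaBb × Aabb — consider each gene separately:
A gene: Aa × Aa → 1 AA, 2 Aa, 1 aa → 3 A_ : 1 aa (out of 4)
B gene: Bb × bb → 2 Bb, 2 bb → 2 B_ : 2 bb (out of 4)
Genotype classes (out of 4 × 4 = 16): A_B_ = 3×2 = 6; A_bb = 3×2 = 6; aaB_ = 1×2 = 2; aabb = 1×2 = 2
Apply the phenotype rules: A_B_ (6) → disc-shaped; A_bb (6) + aaB_ (2) → spherical; aabb (2) → elongated
Phenotype counts (out of 16): 6 disc-shaped, 8 spherical, 2 elongated
elongated: 2 out of 16 → fraction 1/8
Expected count = 1/8 × 640 = 80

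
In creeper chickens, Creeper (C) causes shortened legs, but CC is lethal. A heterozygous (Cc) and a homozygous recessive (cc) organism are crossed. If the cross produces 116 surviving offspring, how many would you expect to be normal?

Cross: Cc × cc
Punnett square offspring (before lethality): 2 Cc, 2 cc
No CC offspring are produced in this cross.
normal: 2 out of 4 → fraction 1/2
Expected count = 1/2 × 116 = 58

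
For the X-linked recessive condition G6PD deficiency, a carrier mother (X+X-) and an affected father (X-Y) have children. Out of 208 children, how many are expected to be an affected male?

Cross: X+X- × X-Y
Offspring: 1 X+X-, 1 X+Y, 1 X-X-, 1 X-Y
Probability of an affected male: 1/4
Expected count = 1/4 × 208 = 52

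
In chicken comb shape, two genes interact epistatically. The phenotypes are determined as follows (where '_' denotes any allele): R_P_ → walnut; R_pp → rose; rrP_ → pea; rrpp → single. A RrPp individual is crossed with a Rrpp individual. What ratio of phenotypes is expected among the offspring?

Cross: RrPp × Rrpp — consider each gene separately:
R gene: Rr × Rr → 1 RR, 2 Rr, 1 rr → 3 R_ : 1 rr (out of 4)
P gene: Pp × pp → 2 Pp, 2 pp → 2 P_ : 2 pp (out of 4)
Genotype classes (out of 4 × 4 = 16): R_P_ = 3×2 = 6; R_pp = 3×2 = 6; rrP_ = 1×2 = 2; rrpp = 1×2 = 2
Apply the phenotype rules: R_P_ (6) → walnut; R_pp (6) → rose; rrP_ (2) → pea; rrpp (2) → single
Phenotype counts (out of 16): 6 walnut, 6 rose, 2 pea, 2 single
Ratio: 3 walnut : 3 rose : 1 pea : 1 single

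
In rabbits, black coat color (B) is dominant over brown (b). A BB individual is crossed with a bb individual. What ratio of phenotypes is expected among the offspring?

Punnett square for BB × bb:
Offspring genotypes: 4 Bb
black: 4, brown: 0
Ratio: all black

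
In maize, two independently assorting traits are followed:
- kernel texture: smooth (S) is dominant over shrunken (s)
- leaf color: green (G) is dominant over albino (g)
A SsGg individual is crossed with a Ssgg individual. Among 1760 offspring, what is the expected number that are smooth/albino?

Dihybrid cross SsGg × Ssgg — consider each gene separately:
kernel texture: Ss × Ss → 1 SS, 2 Ss, 1 ss → 3 S_ : 1 ss (out of 4)
leaf color: Gg × gg → 2 Gg, 2 gg → 2 G_ : 2 gg (out of 4)
Combine (counts out of 4 × 4 = 16): smooth/green (S_G_) = 3×2 = 6; smooth/albino (S_gg) = 3×2 = 6; shrunken/green (ssG_) = 1×2 = 2; shrunken/albino (ssgg) = 1×2 = 2
Phenotype counts (out of 16): 6 smooth/green, 6 smooth/albino, 2 shrunken/green, 2 shrunken/albino
smooth/albino: 6 out of 16 → fraction 3/8
Expected count = 3/8 × 1760 = 660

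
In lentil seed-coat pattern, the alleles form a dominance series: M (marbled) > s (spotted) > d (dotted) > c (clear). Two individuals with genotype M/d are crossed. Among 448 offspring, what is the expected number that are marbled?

Cross: M/d × M/d
Allele dominance: M > s > d > c
Offspring genotypes: 1 M/M, 2 M/d, 1 d/d
Phenotype counts: 3 marbled, 1 dotted
marbled: 3 out of 4 → fraction 3/4
Expected count = 3/4 × 448 = 336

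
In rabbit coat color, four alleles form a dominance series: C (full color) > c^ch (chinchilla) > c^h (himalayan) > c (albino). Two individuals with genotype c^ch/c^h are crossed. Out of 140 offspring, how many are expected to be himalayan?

Cross: c^ch/c^h × c^ch/c^h
Allele dominance: C > c^ch > c^h > c
Offspring genotypes: 1 c^ch/c^ch, 2 c^ch/c^h, 1 c^h/c^h
Phenotype counts: 3 chinchilla, 1 himalayan
himalayan: 1 out of 4 → fraction 1/4
Expected count = 1/4 × 140 = 35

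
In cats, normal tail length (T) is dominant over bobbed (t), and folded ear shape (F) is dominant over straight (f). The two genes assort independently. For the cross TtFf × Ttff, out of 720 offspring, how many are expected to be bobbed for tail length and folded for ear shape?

Dihybrid cross TtFf × Ttff — consider each gene separately:
tail length: Tt × Tt → 1 TT, 2 Tt, 1 tt → 3 T_ : 1 tt (out of 4)
ear shape: Ff × ff → 2 Ff, 2 ff → 2 F_ : 2 ff (out of 4)
Looking for: bobbed (tt) and folded (F_)
P(bobbed) = 1/4, P(folded) = 2/4
P(both) = 1/4 × 2/4 = 2/16 = 1/8
Expected count = 1/8 × 720 = 90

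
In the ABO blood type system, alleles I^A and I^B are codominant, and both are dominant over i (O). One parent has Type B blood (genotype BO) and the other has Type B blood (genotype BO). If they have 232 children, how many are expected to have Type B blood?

Cross: BO × BO
Possible offspring genotypes: 1 BB, 2 BO, 1 OO
Blood type counts: 3 Type B, 1 Type O
Probability of Type B: 3/4
Expected count = 3/4 × 232 = 174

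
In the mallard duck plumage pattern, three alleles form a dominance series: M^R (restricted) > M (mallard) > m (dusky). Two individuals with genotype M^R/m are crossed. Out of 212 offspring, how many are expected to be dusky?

Cross: M^R/m × M^R/m
Allele dominance: M^R > M > m
Offspring genotypes: 1 M^R/M^R, 2 M^R/m, 1 m/m
Phenotype counts: 3 restricted, 1 dusky
dusky: 1 out of 4 → fraction 1/4
Expected count = 1/4 × 212 = 53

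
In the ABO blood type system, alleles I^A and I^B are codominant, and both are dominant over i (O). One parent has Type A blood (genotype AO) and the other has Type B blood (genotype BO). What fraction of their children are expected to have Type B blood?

Cross: AO × BO
Possible offspring genotypes: 1 AB, 1 AO, 1 BO, 1 OO
Blood type counts: 1 Type AB, 1 Type A, 1 Type B, 1 Type O
Probability of Type B: 1/4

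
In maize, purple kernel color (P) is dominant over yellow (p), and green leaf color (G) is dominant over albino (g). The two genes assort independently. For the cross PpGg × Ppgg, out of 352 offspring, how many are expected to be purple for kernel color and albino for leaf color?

Dihybrid cross PpGg × Ppgg — consider each gene separately:
kernel color: Pp × Pp → 1 PP, 2 Pp, 1 pp → 3 P_ : 1 pp (out of 4)
leaf color: Gg × gg → 2 Gg, 2 gg → 2 G_ : 2 gg (out of 4)
Looking for: purple (P_) and albino (gg)
P(purple) = 3/4, P(albino) = 2/4
P(both) = 3/4 × 2/4 = 6/16 = 3/8
Expected count = 3/8 × 352 = 132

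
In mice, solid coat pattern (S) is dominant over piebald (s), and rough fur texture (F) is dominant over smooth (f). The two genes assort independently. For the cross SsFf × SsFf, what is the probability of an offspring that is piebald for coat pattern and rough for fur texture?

Dihybrid cross SsFf × SsFf — consider each gene separately:
coat pattern: Ss × Ss → 1 SS, 2 Ss, 1 ss → 3 S_ : 1 ss (out of 4)
fur texture: Ff × Ff → 1 FF, 2 Ff, 1 ff → 3 F_ : 1 ff (out of 4)
Looking for: piebald (ss) and rough (F_)
P(piebald) = 1/4, P(rough) = 3/4
P(both) = 1/4 × 3/4 = 3/16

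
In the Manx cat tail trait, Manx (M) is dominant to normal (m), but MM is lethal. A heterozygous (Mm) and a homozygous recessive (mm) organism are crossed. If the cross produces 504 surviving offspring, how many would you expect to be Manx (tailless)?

Cross: Mm × mm
Punnett square offspring (before lethality): 2 Mm, 2 mm
No MM offspring are produced in this cross.
Manx (tailless): 2 out of 4 → fraction 1/2
Expected count = 1/2 × 504 = 252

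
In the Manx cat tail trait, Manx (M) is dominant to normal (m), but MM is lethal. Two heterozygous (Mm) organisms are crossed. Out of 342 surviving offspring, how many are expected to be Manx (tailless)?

Cross: Mm × Mm
Punnett square offspring (before lethality): 1 MM, 2 Mm, 1 mm
The MM genotype is lethal (embryos die); surviving offspring: 2 Mm, 1 mm
Manx (tailless): 2 out of 3 → fraction 2/3
Expected count = 2/3 × 342 = 228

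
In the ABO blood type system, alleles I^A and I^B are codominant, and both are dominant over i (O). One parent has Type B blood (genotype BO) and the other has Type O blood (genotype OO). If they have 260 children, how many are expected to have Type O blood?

Cross: BO × OO
Possible offspring genotypes: 2 BO, 2 OO
Blood type counts: 2 Type B, 2 Type O
Probability of Type O: 2/4 = 1/2
Expected count = 1/2 × 260 = 130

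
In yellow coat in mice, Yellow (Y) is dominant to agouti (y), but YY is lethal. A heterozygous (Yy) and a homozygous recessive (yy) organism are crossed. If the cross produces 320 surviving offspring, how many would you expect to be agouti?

Cross: Yy × yy
Punnett square offspring (before lethality): 2 Yy, 2 yy
No YY offspring are produced in this cross.
agouti: 2 out of 4 → fraction 1/2
Expected count = 1/2 × 320 = 160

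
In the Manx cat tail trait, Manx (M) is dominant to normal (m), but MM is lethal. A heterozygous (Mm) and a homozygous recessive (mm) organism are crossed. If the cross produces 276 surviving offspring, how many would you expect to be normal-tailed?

Cross: Mm × mm
Punnett square offspring (before lethality): 2 Mm, 2 mm
No MM offspring are produced in this cross.
normal-tailed: 2 out of 4 → fraction 1/2
Expected count = 1/2 × 276 = 138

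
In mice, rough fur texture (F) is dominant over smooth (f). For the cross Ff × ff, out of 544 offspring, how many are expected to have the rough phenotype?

Punnett square for Ff × ff:
Offspring genotypes: 2 Ff, 2 ff
Total offspring: 4
Count with target: 2
Probability: 2/4 = 1/2
Expected count = 1/2 × 544 = 272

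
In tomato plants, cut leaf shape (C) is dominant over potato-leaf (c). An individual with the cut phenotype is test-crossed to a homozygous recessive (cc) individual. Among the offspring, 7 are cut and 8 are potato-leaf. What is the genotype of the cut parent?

Test cross: ? × cc
Offspring: 7 cut, 8 potato-leaf — approximately 1:1.
A 1:1 ratio in a test cross indicates the unknown parent is heterozygous (Cc).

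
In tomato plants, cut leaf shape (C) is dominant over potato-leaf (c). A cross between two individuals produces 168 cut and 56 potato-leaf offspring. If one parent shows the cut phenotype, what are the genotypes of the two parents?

Observed offspring: 168 cut, 56 potato-leaf
The observed ratio simplifies to 3:1. Potato-leaf (cc) offspring appear, so each parent must contribute one c allele. The parent stated to show cut carries C, so it is Cc. The other parent is then either Cc or cc: Cc × cc would give a 1:1 split, whereas Cc × Cc gives 3:1 — matching the data. So both parents are heterozygous (Cc × Cc).
Parent genotypes: Cc × Cc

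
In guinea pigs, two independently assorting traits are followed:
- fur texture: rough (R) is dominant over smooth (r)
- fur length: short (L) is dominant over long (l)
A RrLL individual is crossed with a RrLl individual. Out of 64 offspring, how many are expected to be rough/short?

Dihybrid cross RrLL × RrLl — consider each gene separately:
fur texture: Rr × Rr → 1 RR, 2 Rr, 1 rr → 3 R_ : 1 rr (out of 4)
fur length: LL × Ll → 2 LL, 2 Ll → 4 L_ (out of 4)
Combine (counts out of 4 × 4 = 16): rough/short (R_L_) = 3×4 = 12; smooth/short (rrL_) = 1×4 = 4
Phenotype counts (out of 16): 12 rough/short, 4 smooth/short
rough/short: 12 out of 16 → fraction 3/4
Expected count = 3/4 × 64 = 48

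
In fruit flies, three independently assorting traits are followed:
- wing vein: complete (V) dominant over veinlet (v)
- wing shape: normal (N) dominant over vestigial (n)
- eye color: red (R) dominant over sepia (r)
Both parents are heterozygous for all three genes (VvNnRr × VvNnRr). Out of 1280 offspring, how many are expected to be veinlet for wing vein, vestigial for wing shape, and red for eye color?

Trihybrid cross: VvNnRr × VvNnRr
Each trait segregates independently with a 3:1 phenotypic ratio, so each gene contributes 3/4 (dominant) or 1/4 (recessive).
Target: veinlet (wing vein), vestigial (wing shape), red (eye color)
Probability = product of independent per-trait probabilities
= 1/4 × 1/4 × 3/4 = 3/64
Expected count = 3/64 × 1280 = 60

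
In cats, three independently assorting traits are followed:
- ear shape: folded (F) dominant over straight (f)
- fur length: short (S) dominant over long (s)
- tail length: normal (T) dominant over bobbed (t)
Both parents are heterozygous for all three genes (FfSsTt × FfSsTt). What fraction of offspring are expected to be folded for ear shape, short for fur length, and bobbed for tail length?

Trihybrid cross: FfSsTt × FfSsTt
Each trait segregates independently with a 3:1 phenotypic ratio, so each gene contributes 3/4 (dominant) or 1/4 (recessive).
Target: folded (ear shape), short (fur length), bobbed (tail length)
Probability = product of independent per-trait probabilities
= 3/4 × 3/4 × 1/4 = 9/64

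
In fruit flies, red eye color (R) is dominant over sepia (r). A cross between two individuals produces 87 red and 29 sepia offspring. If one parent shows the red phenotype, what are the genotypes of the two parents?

Observed offspring: 87 red, 29 sepia
The observed ratio simplifies to 3:1. Sepia (rr) offspring appear, so each parent must contribute one r allele. The parent stated to show red carries R, so it is Rr. The other parent is then either Rr or rr: Rr × rr would give a 1:1 split, whereas Rr × Rr gives 3:1 — matching the data. So both parents are heterozygous (Rr × Rr).
Parent genotypes: Rr × Rr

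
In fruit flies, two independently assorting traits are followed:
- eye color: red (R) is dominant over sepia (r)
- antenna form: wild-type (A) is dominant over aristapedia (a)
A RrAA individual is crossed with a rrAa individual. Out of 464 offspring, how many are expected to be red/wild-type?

Dihybrid cross RrAA × rrAa — consider each gene separately:
eye color: Rr × rr → 2 Rr, 2 rr → 2 R_ : 2 rr (out of 4)
antenna form: AA × Aa → 2 AA, 2 Aa → 4 A_ (out of 4)
Combine (counts out of 4 × 4 = 16): red/wild-type (R_A_) = 2×4 = 8; sepia/wild-type (rrA_) = 2×4 = 8
Phenotype counts (out of 16): 8 red/wild-type, 8 sepia/wild-type
red/wild-type: 8 out of 16 → fraction 1/2
Expected count = 1/2 × 464 = 232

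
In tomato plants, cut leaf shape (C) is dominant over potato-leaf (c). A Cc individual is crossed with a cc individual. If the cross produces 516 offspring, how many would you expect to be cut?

Punnett square for Cc × cc:
Offspring genotypes: 2 Cc, 2 cc
cut: 2, potato-leaf: 2
cut: 2 out of 4 → fraction 1/2
Expected count = 1/2 × 516 = 258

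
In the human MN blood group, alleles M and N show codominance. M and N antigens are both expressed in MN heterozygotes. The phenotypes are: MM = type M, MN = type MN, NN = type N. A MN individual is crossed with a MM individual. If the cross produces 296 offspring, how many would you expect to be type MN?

Punnett square for MN × MM:
Offspring genotypes: 2 MM, 2 MN
Phenotype counts: 2 type M, 2 type MN
type MN: 2 out of 4 → fraction 1/2
Expected count = 1/2 × 296 = 148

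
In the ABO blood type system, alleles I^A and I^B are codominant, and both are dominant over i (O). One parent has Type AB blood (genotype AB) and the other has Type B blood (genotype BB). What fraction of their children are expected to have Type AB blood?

Cross: AB × BB
Possible offspring genotypes: 2 AB, 2 BB
Blood type counts: 2 Type AB, 2 Type B
Probability of Type AB: 2/4 = 1/2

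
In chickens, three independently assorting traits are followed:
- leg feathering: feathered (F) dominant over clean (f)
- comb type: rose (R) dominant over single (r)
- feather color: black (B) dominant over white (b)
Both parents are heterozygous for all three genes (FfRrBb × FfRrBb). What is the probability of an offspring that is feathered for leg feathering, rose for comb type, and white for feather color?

Trihybrid cross: FfRrBb × FfRrBb
Each trait segregates independently with a 3:1 phenotypic ratio, so each gene contributes 3/4 (dominant) or 1/4 (recessive).
Target: feathered (leg feathering), rose (comb type), white (feather color)
Probability = product of independent per-trait probabilities
= 3/4 × 3/4 × 1/4 = 9/64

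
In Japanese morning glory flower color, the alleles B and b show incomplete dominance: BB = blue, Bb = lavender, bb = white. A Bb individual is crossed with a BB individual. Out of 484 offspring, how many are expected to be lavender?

Punnett square for Bb × BB:
Offspring genotypes: 2 BB, 2 Bb
Phenotype counts: 2 blue, 2 lavender
lavender: 2 out of 4 → fraction 1/2
Expected count = 1/2 × 484 = 242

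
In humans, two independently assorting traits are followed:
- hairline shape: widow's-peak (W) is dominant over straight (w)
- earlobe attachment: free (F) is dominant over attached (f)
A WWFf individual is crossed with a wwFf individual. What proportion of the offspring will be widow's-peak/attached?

Dihybrid cross WWFf × wwFf — consider each gene separately:
hairline shape: WW × ww → 4 Ww → 4 W_ (out of 4)
earlobe attachment: Ff × Ff → 1 FF, 2 Ff, 1 ff → 3 F_ : 1 ff (out of 4)
Combine (counts out of 4 × 4 = 16): widow's-peak/free (W_F_) = 4×3 = 12; widow's-peak/attached (W_ff) = 4×1 = 4
Phenotype counts (out of 16): 12 widow's-peak/free, 4 widow's-peak/attached
widow's-peak/attached: 4 out of 16
Probability: 4/16 = 1/4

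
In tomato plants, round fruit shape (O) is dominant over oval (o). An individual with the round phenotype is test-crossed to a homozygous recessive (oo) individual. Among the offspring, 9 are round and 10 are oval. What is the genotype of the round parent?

Test cross: ? × oo
Offspring: 9 round, 10 oval — approximately 1:1.
A 1:1 ratio in a test cross indicates the unknown parent is heterozygous (Oo).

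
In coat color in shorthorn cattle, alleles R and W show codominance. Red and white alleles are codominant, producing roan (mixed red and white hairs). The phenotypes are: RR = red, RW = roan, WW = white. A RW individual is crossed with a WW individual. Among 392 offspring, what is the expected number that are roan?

Punnett square for RW × WW:
Offspring genotypes: 2 RW, 2 WW
Phenotype counts: 2 roan, 2 white
roan: 2 out of 4 → fraction 1/2
Expected count = 1/2 × 392 = 196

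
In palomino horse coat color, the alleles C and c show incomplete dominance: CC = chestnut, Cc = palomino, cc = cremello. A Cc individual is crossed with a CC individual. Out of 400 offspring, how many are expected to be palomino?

Punnett square for Cc × CC:
Offspring genotypes: 2 CC, 2 Cc
Phenotype counts: 2 chestnut, 2 palomino
palomino: 2 out of 4 → fraction 1/2
Expected count = 1/2 × 400 = 200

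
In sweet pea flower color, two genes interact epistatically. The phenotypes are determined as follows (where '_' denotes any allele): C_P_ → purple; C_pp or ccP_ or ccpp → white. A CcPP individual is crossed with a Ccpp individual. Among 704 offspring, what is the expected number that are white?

Cross: CcPP × Ccpp — consider each gene separately:
C gene: Cc × Cc → 1 CC, 2 Cc, 1 cc → 3 C_ : 1 cc (out of 4)
P gene: PP × pp → 4 Pp → 4 P_ (out of 4)
Genotype classes (out of 4 × 4 = 16): C_P_ = 3×4 = 12; ccP_ = 1×4 = 4
Apply the phenotype rules: C_P_ (12) → purple; ccP_ (4) → white
Phenotype counts (out of 16): 12 purple, 4 white
white: 4 out of 16 → fraction 1/4
Expected count = 1/4 × 704 = 176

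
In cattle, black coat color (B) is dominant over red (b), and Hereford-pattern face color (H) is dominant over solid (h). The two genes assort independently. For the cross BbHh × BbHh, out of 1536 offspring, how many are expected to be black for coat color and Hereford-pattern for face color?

Dihybrid cross BbHh × BbHh — consider each gene separately:
coat color: Bb × Bb → 1 BB, 2 Bb, 1 bb → 3 B_ : 1 bb (out of 4)
face color: Hh × Hh → 1 HH, 2 Hh, 1 hh → 3 H_ : 1 hh (out of 4)
Looking for: black (B_) and Hereford-pattern (H_)
P(black) = 3/4, P(Hereford-pattern) = 3/4
P(both) = 3/4 × 3/4 = 9/16
Expected count = 9/16 × 1536 = 864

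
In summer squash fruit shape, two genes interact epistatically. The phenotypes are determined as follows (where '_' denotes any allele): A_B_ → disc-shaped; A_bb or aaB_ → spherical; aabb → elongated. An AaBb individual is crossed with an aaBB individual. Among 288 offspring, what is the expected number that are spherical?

Cross: AaBb × aaBB — consider each gene separately:
A gene: Aa × aa → 2 Aa, 2 aa → 2 A_ : 2 aa (out of 4)
B gene: Bb × BB → 2 BB, 2 Bb → 4 B_ (out of 4)
Genotype classes (out of 4 × 4 = 16): A_B_ = 2×4 = 8; aaB_ = 2×4 = 8
Apply the phenotype rules: A_B_ (8) → disc-shaped; aaB_ (8) → spherical
Phenotype counts (out of 16): 8 disc-shaped, 8 spherical
spherical: 8 out of 16 → fraction 1/2
Expected count = 1/2 × 288 = 144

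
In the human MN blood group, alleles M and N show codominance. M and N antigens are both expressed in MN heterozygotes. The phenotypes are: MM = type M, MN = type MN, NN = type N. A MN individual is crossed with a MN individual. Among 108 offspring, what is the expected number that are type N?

Punnett square for MN × MN:
Offspring genotypes: 1 MM, 2 MN, 1 NN
Phenotype counts: 1 type M, 2 type MN, 1 type N
type N: 1 out of 4 → fraction 1/4
Expected count = 1/4 × 108 = 27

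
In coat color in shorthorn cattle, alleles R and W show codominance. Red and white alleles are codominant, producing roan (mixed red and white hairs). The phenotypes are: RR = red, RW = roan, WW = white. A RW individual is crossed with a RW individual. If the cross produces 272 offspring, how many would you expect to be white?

Punnett square for RW × RW:
Offspring genotypes: 1 RR, 2 RW, 1 WW
Phenotype counts: 1 red, 2 roan, 1 white
white: 1 out of 4 → fraction 1/4
Expected count = 1/4 × 272 = 68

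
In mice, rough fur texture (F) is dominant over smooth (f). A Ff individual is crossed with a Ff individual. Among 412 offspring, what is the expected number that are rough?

Punnett square for Ff × Ff:
Offspring genotypes: 1 FF, 2 Ff, 1 ff
rough: 3, smooth: 1
rough: 3 out of 4 → fraction 3/4
Expected count = 3/4 × 412 = 309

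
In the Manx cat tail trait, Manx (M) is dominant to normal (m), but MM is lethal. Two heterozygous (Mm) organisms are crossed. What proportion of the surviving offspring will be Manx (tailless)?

Cross: Mm × Mm
Punnett square offspring (before lethality): 1 MM, 2 Mm, 1 mm
The MM genotype is lethal (embryos die); surviving offspring: 2 Mm, 1 mm
Manx (tailless): 2 out of 3
Probability: 2/3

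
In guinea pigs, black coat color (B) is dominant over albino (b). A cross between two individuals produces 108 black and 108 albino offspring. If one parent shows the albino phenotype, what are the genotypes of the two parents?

Observed offspring: 108 black, 108 albino
The observed ratio simplifies to 1:1. One parent shows albino, so its genotype must be bb. A 1:1 offspring split requires the other parent to be heterozygous (Bb).
Parent genotypes: bb × Bb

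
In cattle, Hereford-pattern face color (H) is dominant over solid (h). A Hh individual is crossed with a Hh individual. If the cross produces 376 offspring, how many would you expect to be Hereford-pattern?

Punnett square for Hh × Hh:
Offspring genotypes: 1 HH, 2 Hh, 1 hh
Hereford-pattern: 3, solid: 1
Hereford-pattern: 3 out of 4 → fraction 3/4
Expected count = 3/4 × 376 = 282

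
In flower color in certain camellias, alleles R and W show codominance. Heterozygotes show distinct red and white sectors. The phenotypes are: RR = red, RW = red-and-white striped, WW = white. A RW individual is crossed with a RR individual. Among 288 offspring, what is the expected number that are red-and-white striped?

Punnett square for RW × RR:
Offspring genotypes: 2 RR, 2 RW
Phenotype counts: 2 red, 2 red-and-white striped
red-and-white striped: 2 out of 4 → fraction 1/2
Expected count = 1/2 × 288 = 144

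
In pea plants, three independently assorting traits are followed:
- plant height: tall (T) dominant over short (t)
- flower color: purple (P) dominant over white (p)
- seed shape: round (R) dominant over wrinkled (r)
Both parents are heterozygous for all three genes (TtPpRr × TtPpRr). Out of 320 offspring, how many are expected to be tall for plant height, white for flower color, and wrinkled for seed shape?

Trihybrid cross: TtPpRr × TtPpRr
Each trait segregates independently with a 3:1 phenotypic ratio, so each gene contributes 3/4 (dominant) or 1/4 (recessive).
Target: tall (plant height), white (flower color), wrinkled (seed shape)
Probability = product of independent per-trait probabilities
= 3/4 × 1/4 × 1/4 = 3/64
Expected count = 3/64 × 320 = 15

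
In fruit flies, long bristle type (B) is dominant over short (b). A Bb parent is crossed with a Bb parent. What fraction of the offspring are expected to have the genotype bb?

Punnett square for Bb × Bb:
Offspring genotypes: 1 BB, 2 Bb, 1 bb
Total offspring: 4
Count with target: 1
Probability: 1/4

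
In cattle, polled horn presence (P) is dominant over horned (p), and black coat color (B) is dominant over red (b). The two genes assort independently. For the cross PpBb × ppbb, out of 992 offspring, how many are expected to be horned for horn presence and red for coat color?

Dihybrid cross PpBb × ppbb — consider each gene separately:
horn presence: Pp × pp → 2 Pp, 2 pp → 2 P_ : 2 pp (out of 4)
coat color: Bb × bb → 2 Bb, 2 bb → 2 B_ : 2 bb (out of 4)
Looking for: horned (pp) and red (bb)
P(horned) = 2/4, P(red) = 2/4
P(both) = 2/4 × 2/4 = 4/16 = 1/4
Expected count = 1/4 × 992 = 248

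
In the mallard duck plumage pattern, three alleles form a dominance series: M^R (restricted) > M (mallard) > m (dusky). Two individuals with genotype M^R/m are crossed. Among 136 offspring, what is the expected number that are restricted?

Cross: M^R/m × M^R/m
Allele dominance: M^R > M > m
Offspring genotypes: 1 M^R/M^R, 2 M^R/m, 1 m/m
Phenotype counts: 3 restricted, 1 dusky
restricted: 3 out of 4 → fraction 3/4
Expected count = 3/4 × 136 = 102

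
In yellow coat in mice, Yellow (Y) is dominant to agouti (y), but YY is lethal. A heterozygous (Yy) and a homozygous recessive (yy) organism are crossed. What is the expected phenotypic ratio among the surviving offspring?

Cross: Yy × yy
Punnett square offspring (before lethality): 2 Yy, 2 yy
No YY offspring are produced in this cross.
Ratio: 1 yellow : 1 agouti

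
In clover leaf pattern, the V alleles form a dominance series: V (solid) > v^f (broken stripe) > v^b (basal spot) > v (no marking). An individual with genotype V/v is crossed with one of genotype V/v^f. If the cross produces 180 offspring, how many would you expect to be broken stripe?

Cross: V/v × V/v^f
Allele dominance: V > v^f > v^b > v
Offspring genotypes: 1 V/V, 1 V/v^f, 1 V/v, 1 v^f/v
Phenotype counts: 3 solid, 1 broken stripe
broken stripe: 1 out of 4 → fraction 1/4
Expected count = 1/4 × 180 = 45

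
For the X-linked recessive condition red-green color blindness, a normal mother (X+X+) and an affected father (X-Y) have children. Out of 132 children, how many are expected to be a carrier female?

Cross: X+X+ × X-Y
Offspring: 2 X+X-, 2 X+Y
Probability of a carrier female: 2/4 = 1/2
Expected count = 1/2 × 132 = 66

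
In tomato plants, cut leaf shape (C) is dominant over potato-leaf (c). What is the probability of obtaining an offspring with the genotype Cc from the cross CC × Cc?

Punnett square for CC × Cc:
Offspring genotypes: 2 CC, 2 Cc
Total offspring: 4
Count with target: 2
Probability: 2/4 = 1/2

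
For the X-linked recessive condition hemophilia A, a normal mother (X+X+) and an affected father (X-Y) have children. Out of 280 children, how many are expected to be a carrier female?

Cross: X+X+ × X-Y
Offspring: 2 X+X-, 2 X+Y
Probability of a carrier female: 2/4 = 1/2
Expected count = 1/2 × 280 = 140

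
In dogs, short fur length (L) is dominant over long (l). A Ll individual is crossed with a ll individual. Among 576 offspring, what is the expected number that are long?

Punnett square for Ll × ll:
Offspring genotypes: 2 Ll, 2 ll
short: 2, long: 2
long: 2 out of 4 → fraction 1/2
Expected count = 1/2 × 576 = 288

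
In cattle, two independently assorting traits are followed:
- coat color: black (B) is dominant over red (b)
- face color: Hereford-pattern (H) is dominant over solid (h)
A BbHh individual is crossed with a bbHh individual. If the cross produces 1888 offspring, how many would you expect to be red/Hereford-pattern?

Dihybrid cross BbHh × bbHh — consider each gene separately:
coat color: Bb × bb → 2 Bb, 2 bb → 2 B_ : 2 bb (out of 4)
face color: Hh × Hh → 1 HH, 2 Hh, 1 hh → 3 H_ : 1 hh (out of 4)
Combine (counts out of 4 × 4 = 16): black/Hereford-pattern (B_H_) = 2×3 = 6; black/solid (B_hh) = 2×1 = 2; red/Hereford-pattern (bbH_) = 2×3 = 6; red/solid (bbhh) = 2×1 = 2
Phenotype counts (out of 16): 6 black/Hereford-pattern, 2 black/solid, 6 red/Hereford-pattern, 2 red/solid
red/Hereford-pattern: 6 out of 16 → fraction 3/8
Expected count = 3/8 × 1888 = 708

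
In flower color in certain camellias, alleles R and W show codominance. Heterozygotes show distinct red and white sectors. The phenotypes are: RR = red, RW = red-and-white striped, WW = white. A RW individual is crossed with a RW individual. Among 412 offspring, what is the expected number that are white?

Punnett square for RW × RW:
Offspring genotypes: 1 RR, 2 RW, 1 WW
Phenotype counts: 1 red, 2 red-and-white striped, 1 white
white: 1 out of 4 → fraction 1/4
Expected count = 1/4 × 412 = 103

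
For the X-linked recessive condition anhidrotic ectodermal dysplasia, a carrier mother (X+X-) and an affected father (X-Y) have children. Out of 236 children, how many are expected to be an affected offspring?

Cross: X+X- × X-Y
Offspring: 1 X+X-, 1 X+Y, 1 X-X-, 1 X-Y
Probability of an affected offspring: 2/4 = 1/2
Expected count = 1/2 × 236 = 118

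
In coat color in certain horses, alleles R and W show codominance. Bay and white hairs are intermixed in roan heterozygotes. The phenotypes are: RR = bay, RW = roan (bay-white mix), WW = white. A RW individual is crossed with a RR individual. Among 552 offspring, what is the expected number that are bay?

Punnett square for RW × RR:
Offspring genotypes: 2 RR, 2 RW
Phenotype counts: 2 bay, 2 roan (bay-white mix)
bay: 2 out of 4 → fraction 1/2
Expected count = 1/2 × 552 = 276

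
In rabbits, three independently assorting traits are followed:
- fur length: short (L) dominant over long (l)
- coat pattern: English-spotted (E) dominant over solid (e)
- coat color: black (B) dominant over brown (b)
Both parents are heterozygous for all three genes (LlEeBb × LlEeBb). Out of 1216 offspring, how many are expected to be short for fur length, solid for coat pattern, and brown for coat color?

Trihybrid cross: LlEeBb × LlEeBb
Each trait segregates independently with a 3:1 phenotypic ratio, so each gene contributes 3/4 (dominant) or 1/4 (recessive).
Target: short (fur length), solid (coat pattern), brown (coat color)
Probability = product of independent per-trait probabilities
= 3/4 × 1/4 × 1/4 = 3/64
Expected count = 3/64 × 1216 = 57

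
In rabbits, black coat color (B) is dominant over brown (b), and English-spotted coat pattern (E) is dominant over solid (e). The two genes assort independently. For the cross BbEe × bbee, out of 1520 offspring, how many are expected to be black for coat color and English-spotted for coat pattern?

Dihybrid cross BbEe × bbee — consider each gene separately:
coat color: Bb × bb → 2 Bb, 2 bb → 2 B_ : 2 bb (out of 4)
coat pattern: Ee × ee → 2 Ee, 2 ee → 2 E_ : 2 ee (out of 4)
Looking for: black (B_) and English-spotted (E_)
P(black) = 2/4, P(English-spotted) = 2/4
P(both) = 2/4 × 2/4 = 4/16 = 1/4
Expected count = 1/4 × 1520 = 380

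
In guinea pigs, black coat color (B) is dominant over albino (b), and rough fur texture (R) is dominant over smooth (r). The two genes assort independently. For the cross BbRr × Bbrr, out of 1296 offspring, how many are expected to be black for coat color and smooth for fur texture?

Dihybrid cross BbRr × Bbrr — consider each gene separately:
coat color: Bb × Bb → 1 BB, 2 Bb, 1 bb → 3 B_ : 1 bb (out of 4)
fur texture: Rr × rr → 2 Rr, 2 rr → 2 R_ : 2 rr (out of 4)
Looking for: black (B_) and smooth (rr)
P(black) = 3/4, P(smooth) = 2/4
P(both) = 3/4 × 2/4 = 6/16 = 3/8
Expected count = 3/8 × 1296 = 486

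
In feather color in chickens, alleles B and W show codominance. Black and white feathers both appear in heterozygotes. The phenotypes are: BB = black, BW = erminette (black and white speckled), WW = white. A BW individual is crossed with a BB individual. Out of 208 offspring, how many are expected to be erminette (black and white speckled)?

Punnett square for BW × BB:
Offspring genotypes: 2 BB, 2 BW
Phenotype counts: 2 black, 2 erminette (black and white speckled)
erminette (black and white speckled): 2 out of 4 → fraction 1/2
Expected count = 1/2 × 208 = 104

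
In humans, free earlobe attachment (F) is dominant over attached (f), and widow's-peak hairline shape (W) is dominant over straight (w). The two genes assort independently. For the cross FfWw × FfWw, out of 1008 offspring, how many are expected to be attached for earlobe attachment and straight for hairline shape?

Dihybrid cross FfWw × FfWw — consider each gene separately:
earlobe attachment: Ff × Ff → 1 FF, 2 Ff, 1 ff → 3 F_ : 1 ff (out of 4)
hairline shape: Ww × Ww → 1 WW, 2 Ww, 1 ww → 3 W_ : 1 ww (out of 4)
Looking for: attached (ff) and straight (ww)
P(attached) = 1/4, P(straight) = 1/4
P(both) = 1/4 × 1/4 = 1/16
Expected count = 1/16 × 1008 = 63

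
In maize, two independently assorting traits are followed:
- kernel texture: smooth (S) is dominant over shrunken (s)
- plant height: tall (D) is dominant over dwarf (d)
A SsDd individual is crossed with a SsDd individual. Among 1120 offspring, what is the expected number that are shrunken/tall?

Dihybrid cross SsDd × SsDd — consider each gene separately:
kernel texture: Ss × Ss → 1 SS, 2 Ss, 1 ss → 3 S_ : 1 ss (out of 4)
plant height: Dd × Dd → 1 DD, 2 Dd, 1 dd → 3 D_ : 1 dd (out of 4)
Combine (counts out of 4 × 4 = 16): smooth/tall (S_D_) = 3×3 = 9; smooth/dwarf (S_dd) = 3×1 = 3; shrunken/tall (ssD_) = 1×3 = 3; shrunken/dwarf (ssdd) = 1×1 = 1
Phenotype counts (out of 16): 9 smooth/tall, 3 smooth/dwarf, 3 shrunken/tall, 1 shrunken/dwarf
shrunken/tall: 3 out of 16 → fraction 3/16
Expected count = 3/16 × 1120 = 210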